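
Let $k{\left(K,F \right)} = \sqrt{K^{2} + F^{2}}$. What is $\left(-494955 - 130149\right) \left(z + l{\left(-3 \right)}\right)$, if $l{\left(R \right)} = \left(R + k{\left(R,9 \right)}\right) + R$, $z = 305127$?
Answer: $-190732357584 - 1875312 \sqrt{10} \approx -1.9074 \cdot 10^{11}$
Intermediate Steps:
$k{\left(K,F \right)} = \sqrt{F^{2} + K^{2}}$
$l{\left(R \right)} = \sqrt{81 + R^{2}} + 2 R$ ($l{\left(R \right)} = \left(R + \sqrt{9^{2} + R^{2}}\right) + R = \left(R + \sqrt{81 + R^{2}}\right) + R = \sqrt{81 + R^{2}} + 2 R$)
$\left(-494955 - 130149\right) \left(z + l{\left(-3 \right)}\right) = \left(-494955 - 130149\right) \left(305127 + \left(\sqrt{81 + \left(-3\right)^{2}} + 2 \left(-3\right)\right)\right) = - 625104 \left(305127 - \left(6 - \sqrt{81 + 9}\right)\right) = - 625104 \left(305127 - \left(6 - \sqrt{90}\right)\right) = - 625104 \left(305127 - \left(6 - 3 \sqrt{10}\right)\right) = - 625104 \left(305121 + 3 \sqrt{10}\right) = -190732357584 - 1875312 \sqrt{10}$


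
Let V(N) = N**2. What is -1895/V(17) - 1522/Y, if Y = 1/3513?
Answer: -1545223049/289 ≈ -5.3468e+6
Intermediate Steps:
Y = 1/3513 ≈ 0.00028466
-1895/V(17) - 1522/Y = -1895/(17**2) - 1522/1/3513 = -1895/289 - 1522*3513 = -1895*1/289 - 5346786 = -1895/289 - 5346786 = -1545223049/289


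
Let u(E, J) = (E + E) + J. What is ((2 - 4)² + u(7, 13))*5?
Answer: 155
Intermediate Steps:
u(E, J) = J + 2*E (u(E, J) = 2*E + J = J + 2*E)
((2 - 4)² + u(7, 13))*5 = ((2 - 4)² + (13 + 2*7))*5 = ((-2)² + (13 + 14))*5 = (4 + 27)*5 = 31*5 = 155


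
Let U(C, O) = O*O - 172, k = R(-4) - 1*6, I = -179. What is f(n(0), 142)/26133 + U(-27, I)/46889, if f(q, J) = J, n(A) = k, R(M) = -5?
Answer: 839490815/1225350237 ≈ 0.68510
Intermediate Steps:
k = -11 (k = -5 - 1*6 = -5 - 6 = -11)
n(A) = -11
U(C, O) = -172 + O² (U(C, O) = O² - 172 = -172 + O²)
f(n(0), 142)/26133 + U(-27, I)/46889 = 142/26133 + (-172 + (-179)²)/46889 = 142*(1/26133) + (-172 + 32041)*(1/46889) = 142/26133 + 31869*(1/46889) = 142/26133 + 31869/46889 = 839490815/1225350237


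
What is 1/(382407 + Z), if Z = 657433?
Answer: 1/1039840 ≈ 9.6169e-7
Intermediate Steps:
1/(382407 + Z) = 1/(382407 + 657433) = 1/1039840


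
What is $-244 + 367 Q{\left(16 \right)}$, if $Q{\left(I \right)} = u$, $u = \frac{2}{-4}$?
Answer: $- \frac{855}{2} \approx -427.5$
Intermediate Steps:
$u = - \frac{1}{2}$ ($u = 2 \left(- \frac{1}{4}\right) = - \frac{1}{2} \approx -0.5$)
$Q{\left(I \right)} = - \frac{1}{2}$
$-244 + 367 Q{\left(16 \right)} = -244 + 367 \left(- \frac{1}{2}\right) = -244 - \frac{367}{2} = - \frac{855}{2}$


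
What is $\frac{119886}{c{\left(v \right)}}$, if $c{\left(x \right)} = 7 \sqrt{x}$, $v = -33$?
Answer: $- \frac{39962 i \sqrt{33}}{77} \approx - 2981.4 i$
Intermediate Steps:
$\frac{119886}{c{\left(v \right)}} = \frac{119886}{7 \sqrt{-33}} = \frac{119886}{7 i \sqrt{33}} = 119886 \left(- \frac{i \sqrt{33}}{231}\right) = - \frac{39962 i \sqrt{33}}{77}$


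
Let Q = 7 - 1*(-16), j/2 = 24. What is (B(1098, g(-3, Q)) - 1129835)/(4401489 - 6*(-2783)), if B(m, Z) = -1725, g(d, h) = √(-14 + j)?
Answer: -1131560/4418187 ≈ -0.25611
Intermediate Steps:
j = 48 (j = 2*24 = 48)
Q = 23 (Q = 7 + 16 = 23)
g(d, h) = √34 (g(d, h) = √(-14 + 48) = √34)
(B(1098, g(-3, Q)) - 1129835)/(4401489 - 6*(-2783)) = (-1725 - 1129835)/(4401489 - 6*(-2783)) = -1131560/(4401489 + 16698) = -1131560/4418187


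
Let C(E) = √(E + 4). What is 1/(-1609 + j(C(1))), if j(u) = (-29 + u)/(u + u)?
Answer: -16085/25872302 + 29*√5/25872302 ≈ -0.00061920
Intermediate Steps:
C(E) = √(4 + E)
j(u) = (-29 + u)/(2*u) (j(u) = (-29 + u)/((2*u)) = (-29 + u)*(1/(2*u)) = (-29 + u)/(2*u))
1/(-1609 + j(C(1))) = 1/(-1609 + (-29 + √(4 + 1))/(2*(√(4 + 1)))) = 1/(-1609 + (-29 + √5)/(2*(√5))) = 1/(-1609 + (√5/5)*(-29 + √5)/2) = 1/(-1609 + √5*(-29 + √5)/10)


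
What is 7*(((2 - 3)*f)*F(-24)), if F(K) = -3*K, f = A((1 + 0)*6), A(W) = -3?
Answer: 1512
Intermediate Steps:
f = -3
7*(((2 - 3)*f)*F(-24)) = 7*(((2 - 3)*(-3))*(-3*(-24))) = 7*(-1*(-3)*72) = 7*(3*72) = 7*216 = 1512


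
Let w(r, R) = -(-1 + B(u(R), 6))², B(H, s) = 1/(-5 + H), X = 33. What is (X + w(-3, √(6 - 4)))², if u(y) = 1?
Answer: 253009/256 ≈ 988.32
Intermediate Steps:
w(r, R) = -25/16 (w(r, R) = -(-1 + 1/(-5 + 1))² = -(-1 + 1/(-4))² = -(-1 - ¼)² = -(-5/4)² = -1*25/16 = -25/16)
(X + w(-3, √(6 - 4)))² = (33 - 25/16)² = (503/16)² = 253009/256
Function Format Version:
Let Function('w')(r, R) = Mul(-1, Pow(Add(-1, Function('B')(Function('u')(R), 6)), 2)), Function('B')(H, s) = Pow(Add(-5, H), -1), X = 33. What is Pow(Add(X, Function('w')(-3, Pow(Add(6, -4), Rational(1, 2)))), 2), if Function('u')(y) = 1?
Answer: Rational(253009, 256) ≈ 988.32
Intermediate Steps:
Function('w')(r, R) = Rational(-25, 16) (Function('w')(r, R) = Mul(-1, Pow(Add(-1, Pow(Add(-5, 1), -1)), 2)) = Mul(-1, Pow(Add(-1, Pow(-4, -1)), 2)) = Mul(-1, Pow(Add(-1, Rational(-1, 4)), 2)) = Mul(-1, Pow(Rational(-5, 4), 2)) = Mul(-1, Rational(25, 16)) = Rational(-25, 16))
Pow(Add(X, Function('w')(-3, Pow(Add(6, -4), Rational(1, 2)))), 2) = Pow(Add(33, Rational(-25, 16)), 2) = Pow(Rational(503, 16), 2) = Rational(253009, 256)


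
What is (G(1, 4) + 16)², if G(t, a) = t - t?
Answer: 256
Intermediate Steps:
G(t, a) = 0
(G(1, 4) + 16)² = (0 + 16)² = 16² = 256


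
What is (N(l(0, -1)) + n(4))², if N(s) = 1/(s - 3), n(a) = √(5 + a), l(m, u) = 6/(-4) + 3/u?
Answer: 1849/225 ≈ 8.2178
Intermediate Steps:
l(m, u) = -3/2 + 3/u (l(m, u) = 6*(-¼) + 3/u = -3/2 + 3/u)
N(s) = 1/(-3 + s)
(N(l(0, -1)) + n(4))² = (1/(-3 + (-3/2 + 3/(-1))) + √(5 + 4))² = (1/(-3 + (-3/2 + 3*(-1))) + √9)² = (1/(-3 + (-3/2 - 3)) + 3)² = (1/(-3 - 9/2) + 3)² = (1/(-15/2) + 3)² = (-2/15 + 3)² = (43/15)² = 1849/225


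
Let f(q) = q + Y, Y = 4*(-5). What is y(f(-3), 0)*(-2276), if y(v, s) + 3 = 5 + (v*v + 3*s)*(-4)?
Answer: 4811464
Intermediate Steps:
Y = -20
f(q) = -20 + q (f(q) = q - 20 = -20 + q)
y(v, s) = 2 - 12*s - 4*v**2 (y(v, s) = -3 + (5 + (v*v + 3*s)*(-4)) = -3 + (5 + (v**2 + 3*s)*(-4)) = -3 + (5 + (-12*s - 4*v**2)) = -3 + (5 - 12*s - 4*v**2) = 2 - 12*s - 4*v**2)
y(f(-3), 0)*(-2276) = (2 - 12*0 - 4*(-20 - 3)**2)*(-2276) = (2 + 0 - 4*(-23)**2)*(-2276) = (2 + 0 - 4*529)*(-2276) = (2 + 0 - 2116)*(-2276) = -2114*(-2276) = 4811464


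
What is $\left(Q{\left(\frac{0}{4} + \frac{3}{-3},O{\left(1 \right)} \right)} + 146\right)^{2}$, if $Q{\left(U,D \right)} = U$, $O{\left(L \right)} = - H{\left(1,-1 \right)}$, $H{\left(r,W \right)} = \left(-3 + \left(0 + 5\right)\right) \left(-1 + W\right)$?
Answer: $21025$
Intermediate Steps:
$H{\left(r,W \right)} = -2 + 2 W$ ($H{\left(r,W \right)} = \left(-3 + 5\right) \left(-1 + W\right) = 2 \left(-1 + W\right) = -2 + 2 W$)
$O{\left(L \right)} = 4$ ($O{\left(L \right)} = - (-2 + 2 \left(-1\right)) = - (-2 - 2) = \left(-1\right) \left(-4\right) = 4$)
$\left(Q{\left(\frac{0}{4} + \frac{3}{-3},O{\left(1 \right)} \right)} + 146\right)^{2} = \left(\left(\frac{0}{4} + \frac{3}{-3}\right) + 146\right)^{2} = \left(\left(0 \cdot \frac{1}{4} + 3 \left(- \frac{1}{3}\right)\right) + 146\right)^{2} = \left(\left(0 - 1\right) + 146\right)^{2} = \left(-1 + 146\right)^{2} = 145^{2} = 21025$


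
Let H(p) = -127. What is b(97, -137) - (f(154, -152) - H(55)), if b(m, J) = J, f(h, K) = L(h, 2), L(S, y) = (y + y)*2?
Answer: -272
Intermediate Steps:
L(S, y) = 4*y (L(S, y) = (2*y)*2 = 4*y)
f(h, K) = 8 (f(h, K) = 4*2 = 8)
b(97, -137) - (f(154, -152) - H(55)) = -137 - (8 - 1*(-127)) = -137 - (8 + 127) = -137 - 1*135 = -137 - 135 = -272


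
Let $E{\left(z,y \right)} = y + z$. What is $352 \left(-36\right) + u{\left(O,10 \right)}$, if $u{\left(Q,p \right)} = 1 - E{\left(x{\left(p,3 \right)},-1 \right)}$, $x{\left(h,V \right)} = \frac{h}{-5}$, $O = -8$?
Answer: $-12668$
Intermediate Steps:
$x{\left(h,V \right)} = - \frac{h}{5}$ ($x{\left(h,V \right)} = h \left(- \frac{1}{5}\right) = - \frac{h}{5}$)
$u{\left(Q,p \right)} = 2 + \frac{p}{5}$ ($u{\left(Q,p \right)} = 1 - \left(-1 - \frac{p}{5}\right) = 1 + \left(1 + \frac{p}{5}\right) = 2 + \frac{p}{5}$)
$352 \left(-36\right) + u{\left(O,10 \right)} = 352 \left(-36\right) + \left(2 + \frac{1}{5} \cdot 10\right) = -12672 + \left(2 + 2\right) = -12672 + 4 = -12668$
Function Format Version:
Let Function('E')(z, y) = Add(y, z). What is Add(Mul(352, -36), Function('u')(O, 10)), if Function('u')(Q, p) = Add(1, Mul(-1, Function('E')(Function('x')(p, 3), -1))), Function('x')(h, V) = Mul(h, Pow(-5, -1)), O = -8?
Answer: -12668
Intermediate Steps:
Function('x')(h, V) = Mul(Rational(-1, 5), h) (Function('x')(h, V) = Mul(h, Rational(-1, 5)) = Mul(Rational(-1, 5), h))
Function('u')(Q, p) = Add(2, Mul(Rational(1, 5), p)) (Function('u')(Q, p) = Add(1, Mul(-1, Add(-1, Mul(Rational(-1, 5), p)))) = Add(1, Add(1, Mul(Rational(1, 5), p))) = Add(2, Mul(Rational(1, 5), p)))
Add(Mul(352, -36), Function('u')(O, 10)) = Add(Mul(352, -36), Add(2, Mul(Rational(1, 5), 10))) = Add(-12672, Add(2, 2)) = Add(-12672, 4) = -12668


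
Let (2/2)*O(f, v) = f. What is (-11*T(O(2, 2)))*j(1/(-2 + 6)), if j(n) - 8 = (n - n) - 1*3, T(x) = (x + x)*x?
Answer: -440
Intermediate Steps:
O(f, v) = f
T(x) = 2*x² (T(x) = (2*x)*x = 2*x²)
j(n) = 5 (j(n) = 8 + ((n - n) - 1*3) = 8 + (0 - 3) = 8 - 3 = 5)
(-11*T(O(2, 2)))*j(1/(-2 + 6)) = -22*2²*5 = -22*4*5 = -11*8*5 = -88*5 = -440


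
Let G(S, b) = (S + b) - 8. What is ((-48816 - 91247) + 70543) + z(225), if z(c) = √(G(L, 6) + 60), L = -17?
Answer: -69520 + √41 ≈ -69514.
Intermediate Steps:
G(S, b) = -8 + S + b
z(c) = √41 (z(c) = √((-8 - 17 + 6) + 60) = √(-19 + 60) = √41)
((-48816 - 91247) + 70543) + z(225) = ((-48816 - 91247) + 70543) + √41 = (-140063 + 70543) + √41 = -69520 + √41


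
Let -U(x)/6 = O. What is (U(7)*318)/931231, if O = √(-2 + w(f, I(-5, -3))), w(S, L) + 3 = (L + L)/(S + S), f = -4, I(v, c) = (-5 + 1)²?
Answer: -5724*I/931231 ≈ -0.0061467*I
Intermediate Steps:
I(v, c) = 16 (I(v, c) = (-4)² = 16)
w(S, L) = -3 + L/S (w(S, L) = -3 + (L + L)/(S + S) = -3 + (2*L)/((2*S)) = -3 + (2*L)*(1/(2*S)) = -3 + L/S)
O = 3*I (O = √(-2 + (-3 + 16/(-4))) = √(-2 + (-3 + 16*(-¼))) = √(-2 + (-3 - 4)) = √(-2 - 7) = √(-9) = 3*I ≈ 3.0*I)
U(x) = -18*I
(U(7)*318)/931231 = (-18*I*318)/931231 = -5724*I*(1/931231) = -5724*I/931231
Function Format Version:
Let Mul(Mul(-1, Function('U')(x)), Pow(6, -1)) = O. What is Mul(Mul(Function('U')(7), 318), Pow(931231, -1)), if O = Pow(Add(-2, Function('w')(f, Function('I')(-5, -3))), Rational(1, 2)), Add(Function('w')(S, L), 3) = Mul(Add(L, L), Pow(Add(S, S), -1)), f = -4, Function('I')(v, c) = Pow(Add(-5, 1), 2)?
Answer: Mul(Rational(-5724, 931231), I) ≈ Mul(-0.0061467, I)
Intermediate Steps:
Function('I')(v, c) = 16 (Function('I')(v, c) = Pow(-4, 2) = 16)
Function('w')(S, L) = Add(-3, Mul(L, Pow(S, -1))) (Function('w')(S, L) = Add(-3, Mul(Add(L, L), Pow(Add(S, S), -1))) = Add(-3, Mul(Mul(2, L), Pow(Mul(2, S), -1))) = Add(-3, Mul(Mul(2, L), Mul(Rational(1, 2), Pow(S, -1)))) = Add(-3, Mul(L, Pow(S, -1))))
O = Mul(3, I) (O = Pow(Add(-2, Add(-3, Mul(16, Pow(-4, -1)))), Rational(1, 2)) = Pow(Add(-2, Add(-3, Mul(16, Rational(-1, 4)))), Rational(1, 2)) = Pow(Add(-2, Add(-3, -4)), Rational(1, 2)) = Pow(Add(-2, -7), Rational(1, 2)) = Pow(-9, Rational(1, 2)) = Mul(3, I) ≈ Mul(3.0000, I))
Function('U')(x) = Mul(-18, I) (Function('U')(x) = Mul(-6, Mul(3, I)) = Mul(-18, I))
Mul(Mul(Function('U')(7), 318), Pow(931231, -1)) = Mul(Mul(Mul(-18, I), 318), Pow(931231, -1)) = Mul(Mul(-5724, I), Rational(1, 931231)) = Mul(Rational(-5724, 931231), I)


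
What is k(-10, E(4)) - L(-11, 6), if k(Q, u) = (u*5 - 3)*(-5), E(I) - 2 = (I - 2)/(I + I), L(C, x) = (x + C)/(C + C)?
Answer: -1825/44 ≈ -41.477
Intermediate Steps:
L(C, x) = (C + x)/(2*C) (L(C, x) = (C + x)/((2*C)) = (C + x)*(1/(2*C)) = (C + x)/(2*C))
E(I) = 2 + (-2 + I)/(2*I) (E(I) = 2 + (I - 2)/(I + I) = 2 + (-2 + I)/((2*I)) = 2 + (-2 + I)*(1/(2*I)) = 2 + (-2 + I)/(2*I))
k(Q, u) = 15 - 25*u (k(Q, u) = (5*u - 3)*(-5) = (-3 + 5*u)*(-5) = 15 - 25*u)
k(-10, E(4)) - L(-11, 6) = (15 - 25*(5/2 - 1/4)) - (-11 + 6)/(2*(-11)) = (15 - 25*(5/2 - 1*¼)) - (-1)*(-5)/(2*11) = (15 - 25*(5/2 - ¼)) - 1*5/22 = (15 - 25*9/4) - 5/22 = (15 - 225/4) - 5/22 = -165/4 - 5/22 = -1825/44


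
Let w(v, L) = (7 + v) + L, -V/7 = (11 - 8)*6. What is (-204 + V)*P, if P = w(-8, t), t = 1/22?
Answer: 315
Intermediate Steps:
V = -126 (V = -7*(11 - 8)*6 = -21*6 = -7*18 = -126)
t = 1/22 ≈ 0.045455
w(v, L) = 7 + L + v
P = -21/22 (P = 7 + 1/22 - 8 = -21/22 ≈ -0.95455)
(-204 + V)*P = (-204 - 126)*(-21/22) = -330*(-21/22) = 315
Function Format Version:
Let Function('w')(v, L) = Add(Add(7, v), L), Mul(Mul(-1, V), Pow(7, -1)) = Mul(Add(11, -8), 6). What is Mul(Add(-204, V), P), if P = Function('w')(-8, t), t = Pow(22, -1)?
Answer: 315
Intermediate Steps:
V = -126 (V = Mul(-7, Mul(Add(11, -8), 6)) = Mul(-7, Mul(3, 6)) = Mul(-7, 18) = -126)
t = Rational(1, 22) ≈ 0.045455
Function('w')(v, L) = Add(7, L, v)
P = Rational(-21, 22) (P = Add(7, Rational(1, 22), -8) = Rational(-21, 22) ≈ -0.95455)
Mul(Add(-204, V), P) = Mul(Add(-204, -126), Rational(-21, 22)) = Mul(-330, Rational(-21, 22)) = 315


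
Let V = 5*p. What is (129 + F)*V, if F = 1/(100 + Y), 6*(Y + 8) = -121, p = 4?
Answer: 1112100/431 ≈ 2580.3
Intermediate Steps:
Y = -169/6 (Y = -8 + (⅙)*(-121) = -8 - 121/6 = -169/6 ≈ -28.167)
V = 20 (V = 5*4 = 20)
F = 6/431 (F = 1/(100 - 169/6) = 1/(431/6) = 6/431 ≈ 0.013921)
(129 + F)*V = (129 + 6/431)*20 = (55605/431)*20 = 1112100/431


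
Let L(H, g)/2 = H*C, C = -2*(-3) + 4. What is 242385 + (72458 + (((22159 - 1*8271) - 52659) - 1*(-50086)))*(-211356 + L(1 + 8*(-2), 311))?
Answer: -17730815703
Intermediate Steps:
C = 10 (C = 6 + 4 = 10)
L(H, g) = 20*H (L(H, g) = 2*(H*10) = 2*(10*H) = 20*H)
242385 + (72458 + (((22159 - 1*8271) - 52659) - 1*(-50086)))*(-211356 + L(1 + 8*(-2), 311)) = 242385 + (72458 + (((22159 - 1*8271) - 52659) - 1*(-50086)))*(-211356 + 20*(1 + 8*(-2))) = 242385 + (72458 + (((22159 - 8271) - 52659) + 50086))*(-211356 + 20*(1 - 16)) = 242385 + (72458 + ((13888 - 52659) + 50086))*(-211356 + 20*(-15)) = 242385 + (72458 + (-38771 + 50086))*(-211356 - 300) = 242385 + (72458 + 11315)*(-211656) = 242385 + 83773*(-211656) = 242385 - 17731058088 = -17730815703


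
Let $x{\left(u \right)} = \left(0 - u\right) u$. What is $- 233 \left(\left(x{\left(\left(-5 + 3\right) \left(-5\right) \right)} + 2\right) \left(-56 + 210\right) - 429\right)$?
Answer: $3616393$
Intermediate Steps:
$x{\left(u \right)} = - u^{2}$ ($x{\left(u \right)} = - u u = - u^{2}$)
$- 233 \left(\left(x{\left(\left(-5 + 3\right) \left(-5\right) \right)} + 2\right) \left(-56 + 210\right) - 429\right) = - 233 \left(\left(- \left(\left(-5 + 3\right) \left(-5\right)\right)^{2} + 2\right) \left(-56 + 210\right) - 429\right) = - 233 \left(\left(- \left(\left(-2\right) \left(-5\right)\right)^{2} + 2\right) 154 - 429\right) = - 233 \left(\left(- 10^{2} + 2\right) 154 - 429\right) = - 233 \left(\left(\left(-1\right) 100 + 2\right) 154 - 429\right) = - 233 \left(\left(-100 + 2\right) 154 - 429\right) = - 233 \left(\left(-98\right) 154 - 429\right) = - 233 \left(-15092 - 429\right) = \left(-233\right) \left(-15521\right) = 3616393$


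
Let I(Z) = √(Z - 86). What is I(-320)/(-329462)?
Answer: -I*√406/329462 ≈ -6.1159e-5*I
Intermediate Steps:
I(Z) = √(-86 + Z)
I(-320)/(-329462) = √(-86 - 320)/(-329462) = √(-406)*(-1/329462) = (I*√406)*(-1/329462) = -I*√406/329462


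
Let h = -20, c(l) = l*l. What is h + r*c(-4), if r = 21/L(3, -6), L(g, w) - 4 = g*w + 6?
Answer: -62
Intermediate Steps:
c(l) = l**2
L(g, w) = 10 + g*w (L(g, w) = 4 + (g*w + 6) = 4 + (6 + g*w) = 10 + g*w)
r = -21/8 (r = 21/(10 + 3*(-6)) = 21/(10 - 18) = 21/(-8) = 21*(-1/8) = -21/8 ≈ -2.6250)
h + r*c(-4) = -20 - 21/8*(-4)**2 = -20 - 21/8*16 = -20 - 42 = -62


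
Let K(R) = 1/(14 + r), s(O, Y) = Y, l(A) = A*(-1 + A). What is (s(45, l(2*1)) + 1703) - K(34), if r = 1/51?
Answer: 1219024/715 ≈ 1704.9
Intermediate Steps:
r = 1/51 ≈ 0.019608
K(R) = 51/715 (K(R) = 1/(14 + 1/51) = 1/(715/51) = 51/715)
(s(45, l(2*1)) + 1703) - K(34) = ((2*1)*(-1 + 2*1) + 1703) - 1*51/715 = (2*(-1 + 2) + 1703) - 51/715 = (2*1 + 1703) - 51/715 = (2 + 1703) - 51/715 = 1705 - 51/715 = 1219024/715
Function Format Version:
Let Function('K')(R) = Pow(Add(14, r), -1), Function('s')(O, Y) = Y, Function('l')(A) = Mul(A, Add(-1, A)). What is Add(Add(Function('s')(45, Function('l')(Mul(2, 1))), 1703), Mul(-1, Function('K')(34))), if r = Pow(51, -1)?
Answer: Rational(1219024, 715) ≈ 1704.9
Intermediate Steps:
r = Rational(1, 51) ≈ 0.019608
Function('K')(R) = Rational(51, 715) (Function('K')(R) = Pow(Add(14, Rational(1, 51)), -1) = Pow(Rational(715, 51), -1) = Rational(51, 715))
Add(Add(Function('s')(45, Function('l')(Mul(2, 1))), 1703), Mul(-1, Function('K')(34))) = Add(Add(Mul(Mul(2, 1), Add(-1, Mul(2, 1))), 1703), Mul(-1, Rational(51, 715))) = Add(Add(Mul(2, Add(-1, 2)), 1703), Rational(-51, 715)) = Add(Add(Mul(2, 1), 1703), Rational(-51, 715)) = Add(Add(2, 1703), Rational(-51, 715)) = Add(1705, Rational(-51, 715)) = Rational(1219024, 715)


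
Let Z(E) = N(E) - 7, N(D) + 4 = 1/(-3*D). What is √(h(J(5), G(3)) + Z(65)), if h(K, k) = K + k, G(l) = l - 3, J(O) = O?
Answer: I*√228345/195 ≈ 2.4505*I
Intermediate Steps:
N(D) = -4 - 1/(3*D) (N(D) = -4 + 1/(-3*D) = -4 - 1/(3*D))
G(l) = -3 + l
Z(E) = -11 - 1/(3*E) (Z(E) = (-4 - 1/(3*E)) - 7 = -11 - 1/(3*E))
√(h(J(5), G(3)) + Z(65)) = √((5 + (-3 + 3)) + (-11 - ⅓/65)) = √((5 + 0) + (-11 - ⅓*1/65)) = √(5 + (-11 - 1/195)) = √(5 - 2146/195) = √(-1171/195) = I*√228345/195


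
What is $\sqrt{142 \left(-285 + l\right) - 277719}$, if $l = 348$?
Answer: $i \sqrt{268773} \approx 518.43 i$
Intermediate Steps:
$\sqrt{142 \left(-285 + l\right) - 277719} = \sqrt{142 \left(-285 + 348\right) - 277719} = \sqrt{142 \cdot 63 - 277719} = \sqrt{8946 - 277719} = \sqrt{-268773} = i \sqrt{268773}$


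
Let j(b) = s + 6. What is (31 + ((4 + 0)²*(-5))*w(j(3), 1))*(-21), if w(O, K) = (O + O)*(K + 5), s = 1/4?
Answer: 125349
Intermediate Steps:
s = ¼ ≈ 0.25000
j(b) = 25/4 (j(b) = ¼ + 6 = 25/4)
w(O, K) = 2*O*(5 + K) (w(O, K) = (2*O)*(5 + K) = 2*O*(5 + K))
(31 + ((4 + 0)²*(-5))*w(j(3), 1))*(-21) = (31 + ((4 + 0)²*(-5))*(2*(25/4)*(5 + 1)))*(-21) = (31 + (4²*(-5))*(2*(25/4)*6))*(-21) = (31 + (16*(-5))*75)*(-21) = (31 - 80*75)*(-21) = (31 - 6000)*(-21) = -5969*(-21) = 125349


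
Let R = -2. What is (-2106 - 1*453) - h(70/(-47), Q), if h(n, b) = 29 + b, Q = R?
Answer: -2586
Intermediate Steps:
Q = -2
(-2106 - 1*453) - h(70/(-47), Q) = (-2106 - 1*453) - (29 - 2) = (-2106 - 453) - 1*27 = -2559 - 27 = -2586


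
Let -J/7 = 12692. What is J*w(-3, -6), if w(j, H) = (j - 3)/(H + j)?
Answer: -177688/3 ≈ -59229.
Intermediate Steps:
J = -88844 (J = -7*12692 = -88844)
w(j, H) = (-3 + j)/(H + j)
J*w(-3, -6) = -88844*(-3 - 3)/(-6 - 3) = -88844*(-6)/(-9) = -(-88844)*(-6)/9 = -88844*⅔ = -177688/3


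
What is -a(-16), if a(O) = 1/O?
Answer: 1/16 ≈ 0.062500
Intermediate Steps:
-a(-16) = -1/(-16) = -1*(-1/16) = 1/16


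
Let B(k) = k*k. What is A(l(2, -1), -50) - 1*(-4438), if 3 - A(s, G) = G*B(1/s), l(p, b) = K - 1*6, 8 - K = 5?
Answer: 40019/9 ≈ 4446.6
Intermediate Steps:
K = 3 (K = 8 - 1*5 = 8 - 5 = 3)
l(p, b) = -3 (l(p, b) = 3 - 1*6 = 3 - 6 = -3)
B(k) = k²
A(s, G) = 3 - G/s² (A(s, G) = 3 - G*(1/s)² = 3 - G/s²)
A(l(2, -1), -50) - 1*(-4438) = (3 - 1*(-50)/(-3)²) - 1*(-4438) = (3 - 1*(-50)*⅑) + 4438 = (3 + 50/9) + 4438 = 77/9 + 4438 = 40019/9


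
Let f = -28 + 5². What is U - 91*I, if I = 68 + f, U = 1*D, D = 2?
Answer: -5913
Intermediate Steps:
U = 2 (U = 1*2 = 2)
f = -3 (f = -28 + 25 = -3)
I = 65 (I = 68 - 3 = 65)
U - 91*I = 2 - 91*65 = 2 - 5915 = -5913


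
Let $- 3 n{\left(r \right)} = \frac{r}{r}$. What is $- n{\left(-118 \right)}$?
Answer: $\frac{1}{3} \approx 0.33333$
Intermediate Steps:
$n{\left(r \right)} = - \frac{1}{3}$ ($n{\left(r \right)} = - \frac{r \frac{1}{r}}{3} = \left(- \frac{1}{3}\right) 1 = - \frac{1}{3}$)
$- n{\left(-118 \right)} = \left(-1\right) \left(- \frac{1}{3}\right) = \frac{1}{3}$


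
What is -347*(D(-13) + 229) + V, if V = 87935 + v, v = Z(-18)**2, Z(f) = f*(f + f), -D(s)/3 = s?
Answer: 414843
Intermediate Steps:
D(s) = -3*s
Z(f) = 2*f**2 (Z(f) = f*(2*f) = 2*f**2)
v = 419904 (v = (2*(-18)**2)**2 = (2*324)**2 = 648**2 = 419904)
V = 507839 (V = 87935 + 419904 = 507839)
-347*(D(-13) + 229) + V = -347*(-3*(-13) + 229) + 507839 = -347*(39 + 229) + 507839 = -347*268 + 507839 = -92996 + 507839 = 414843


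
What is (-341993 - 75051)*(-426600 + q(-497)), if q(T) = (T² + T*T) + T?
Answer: -27909001524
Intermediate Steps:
q(T) = T + 2*T² (q(T) = (T² + T²) + T = 2*T² + T = T + 2*T²)
(-341993 - 75051)*(-426600 + q(-497)) = (-341993 - 75051)*(-426600 - 497*(1 + 2*(-497))) = -417044*(-426600 - 497*(1 - 994)) = -417044*(-426600 - 497*(-993)) = -417044*(-426600 + 493521) = -417044*66921 = -27909001524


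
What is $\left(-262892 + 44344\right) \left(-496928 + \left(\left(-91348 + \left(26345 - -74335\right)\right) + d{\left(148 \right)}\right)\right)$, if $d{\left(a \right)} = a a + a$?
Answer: $101743710112$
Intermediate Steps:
$d{\left(a \right)} = a + a^{2}$ ($d{\left(a \right)} = a^{2} + a = a + a^{2}$)
$\left(-262892 + 44344\right) \left(-496928 + \left(\left(-91348 + \left(26345 - -74335\right)\right) + d{\left(148 \right)}\right)\right) = \left(-262892 + 44344\right) \left(-496928 + \left(\left(-91348 + \left(26345 - -74335\right)\right) + 148 \left(1 + 148\right)\right)\right) = - 218548 \left(-496928 + \left(\left(-91348 + \left(26345 + 74335\right)\right) + 148 \cdot 149\right)\right) = - 218548 \left(-496928 + \left(\left(-91348 + 100680\right) + 22052\right)\right) = - 218548 \left(-496928 + \left(9332 + 22052\right)\right) = - 218548 \left(-496928 + 31384\right) = \left(-218548\right) \left(-465544\right) = 101743710112$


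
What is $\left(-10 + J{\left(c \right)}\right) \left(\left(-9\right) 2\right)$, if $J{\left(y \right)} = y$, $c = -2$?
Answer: $216$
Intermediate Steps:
$\left(-10 + J{\left(c \right)}\right) \left(\left(-9\right) 2\right) = \left(-10 - 2\right) \left(\left(-9\right) 2\right) = \left(-12\right) \left(-18\right) = 216$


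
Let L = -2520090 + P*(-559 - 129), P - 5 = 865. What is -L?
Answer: 3118650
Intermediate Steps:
P = 870 (P = 5 + 865 = 870)
L = -3118650 (L = -2520090 + 870*(-559 - 129) = -2520090 + 870*(-688) = -2520090 - 598560 = -3118650)
-L = -1*(-3118650) = 3118650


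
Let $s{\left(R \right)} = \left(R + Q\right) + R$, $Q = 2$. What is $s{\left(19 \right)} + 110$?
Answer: $150$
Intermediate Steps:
$s{\left(R \right)} = 2 + 2 R$ ($s{\left(R \right)} = \left(R + 2\right) + R = \left(2 + R\right) + R = 2 + 2 R$)
$s{\left(19 \right)} + 110 = \left(2 + 2 \cdot 19\right) + 110 = \left(2 + 38\right) + 110 = 40 + 110 = 150$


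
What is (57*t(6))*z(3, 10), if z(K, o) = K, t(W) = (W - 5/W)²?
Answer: 18259/4 ≈ 4564.8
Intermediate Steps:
(57*t(6))*z(3, 10) = (57*((-5 + 6²)²/6²))*3 = (57*((-5 + 36)²/36))*3 = (57*((1/36)*31²))*3 = (57*((1/36)*961))*3 = (57*(961/36))*3 = (18259/12)*3 = 18259/4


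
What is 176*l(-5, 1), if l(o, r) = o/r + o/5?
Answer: -1056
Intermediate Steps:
l(o, r) = o/5 + o/r (l(o, r) = o/r + o*(1/5) = o/r + o/5 = o/5 + o/r)
176*l(-5, 1) = 176*((1/5)*(-5) - 5/1) = 176*(-1 - 5*1) = 176*(-1 - 5) = 176*(-6) = -1056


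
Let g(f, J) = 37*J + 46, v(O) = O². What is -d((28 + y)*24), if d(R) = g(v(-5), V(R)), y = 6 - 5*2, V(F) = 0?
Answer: -46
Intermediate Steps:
g(f, J) = 46 + 37*J
y = -4 (y = 6 - 10 = -4)
d(R) = 46 (d(R) = 46 + 37*0 = 46 + 0 = 46)
-d((28 + y)*24) = -1*46 = -46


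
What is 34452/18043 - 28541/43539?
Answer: 985040365/785574177 ≈ 1.2539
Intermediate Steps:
34452/18043 - 28541/43539 = 985040365/785574177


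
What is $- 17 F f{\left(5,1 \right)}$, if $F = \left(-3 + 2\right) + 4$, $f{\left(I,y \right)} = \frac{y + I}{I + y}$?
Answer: $-51$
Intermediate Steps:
$f{\left(I,y \right)} = 1$ ($f{\left(I,y \right)} = \frac{I + y}{I + y} = 1$)
$F = 3$ ($F = -1 + 4 = 3$)
$- 17 F f{\left(5,1 \right)} = \left(-17\right) 3 \cdot 1 = \left(-51\right) 1 = -51$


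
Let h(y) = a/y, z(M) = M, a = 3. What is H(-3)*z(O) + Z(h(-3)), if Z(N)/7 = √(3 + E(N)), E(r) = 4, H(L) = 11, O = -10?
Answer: -110 + 7*√7 ≈ -91.480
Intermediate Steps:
h(y) = 3/y
Z(N) = 7*√7 (Z(N) = 7*√(3 + 4) = 7*√7)
H(-3)*z(O) + Z(h(-3)) = 11*(-10) + 7*√7 = -110 + 7*√7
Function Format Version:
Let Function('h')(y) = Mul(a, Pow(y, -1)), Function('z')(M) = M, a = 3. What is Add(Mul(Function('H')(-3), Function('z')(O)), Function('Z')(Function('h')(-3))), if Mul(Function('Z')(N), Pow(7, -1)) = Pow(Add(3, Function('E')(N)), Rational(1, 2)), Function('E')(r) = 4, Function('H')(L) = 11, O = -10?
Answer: Add(-110, Mul(7, Pow(7, Rational(1, 2)))) ≈ -91.480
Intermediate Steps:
Function('h')(y) = Mul(3, Pow(y, -1))
Function('Z')(N) = Mul(7, Pow(7, Rational(1, 2))) (Function('Z')(N) = Mul(7, Pow(Add(3, 4), Rational(1, 2))) = Mul(7, Pow(7, Rational(1, 2))))
Add(Mul(Function('H')(-3), Function('z')(O)), Function('Z')(Function('h')(-3))) = Add(Mul(11, -10), Mul(7, Pow(7, Rational(1, 2)))) = Add(-110, Mul(7, Pow(7, Rational(1, 2))))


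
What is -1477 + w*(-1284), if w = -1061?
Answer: 1360847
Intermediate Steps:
-1477 + w*(-1284) = -1477 - 1061*(-1284) = -1477 + 1362324 = 1360847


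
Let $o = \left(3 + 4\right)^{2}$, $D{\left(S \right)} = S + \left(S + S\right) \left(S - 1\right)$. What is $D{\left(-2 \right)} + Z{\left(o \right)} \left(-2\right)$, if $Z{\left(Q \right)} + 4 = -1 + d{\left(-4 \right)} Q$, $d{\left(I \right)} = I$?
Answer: $412$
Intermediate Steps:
$D{\left(S \right)} = S + 2 S \left(-1 + S\right)$
$o = 49$ ($o = 7^{2} = 49$)
$Z{\left(Q \right)} = -5 - 4 Q$ ($Z{\left(Q \right)} = -4 - \left(1 + 4 Q\right) = -5 - 4 Q$)
$D{\left(-2 \right)} + Z{\left(o \right)} \left(-2\right) = - 2 \left(-1 + 2 \left(-2\right)\right) + \left(-5 - 196\right) \left(-2\right) = - 2 \left(-1 - 4\right) + \left(-5 - 196\right) \left(-2\right) = \left(-2\right) \left(-5\right) - -402 = 10 + 402 = 412$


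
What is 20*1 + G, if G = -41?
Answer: -21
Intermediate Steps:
20*1 + G = 20*1 - 41 = 20 - 41 = -21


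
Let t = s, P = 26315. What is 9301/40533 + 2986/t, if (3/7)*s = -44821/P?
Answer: -502732452977/669321429 ≈ -751.11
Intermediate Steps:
s = -16513/4155 (s = 7*(-44821/26315)/3 = 7*(-44821*1/26315)/3 = (7/3)*(-2359/1385) = -16513/4155 ≈ -3.9742)
t = -16513/4155 ≈ -3.9742
9301/40533 + 2986/t = 9301/40533 + 2986/(-16513/4155) = 9301*(1/40533) + 2986*(-4155/16513) = 9301/40533 - 12406830/16513 = -502732452977/669321429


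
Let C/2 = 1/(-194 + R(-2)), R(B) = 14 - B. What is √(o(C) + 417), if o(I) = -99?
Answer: √318 ≈ 17.833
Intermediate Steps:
C = -1/89 (C = 2/(-194 + (14 - 1*(-2))) = 2/(-194 + (14 + 2)) = 2/(-194 + 16) = 2/(-178) = 2*(-1/178) = -1/89 ≈ -0.011236)
√(o(C) + 417) = √(-99 + 417) = √318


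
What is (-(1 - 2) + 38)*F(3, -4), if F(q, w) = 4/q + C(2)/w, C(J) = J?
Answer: 65/2 ≈ 32.500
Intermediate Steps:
F(q, w) = 2/w + 4/q (F(q, w) = 4/q + 2/w = 2/w + 4/q)
(-(1 - 2) + 38)*F(3, -4) = (-(1 - 2) + 38)*(2/(-4) + 4/3) = (-1*(-1) + 38)*(2*(-1/4) + 4*(1/3)) = (1 + 38)*(-1/2 + 4/3) = 39*(5/6) = 65/2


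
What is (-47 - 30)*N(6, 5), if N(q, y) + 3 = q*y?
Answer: -2079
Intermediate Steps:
N(q, y) = -3 + q*y
(-47 - 30)*N(6, 5) = (-47 - 30)*(-3 + 6*5) = -77*(-3 + 30) = -77*27 = -2079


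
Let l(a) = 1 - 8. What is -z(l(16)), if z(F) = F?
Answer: 7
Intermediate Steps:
l(a) = -7
-z(l(16)) = -1*(-7) = 7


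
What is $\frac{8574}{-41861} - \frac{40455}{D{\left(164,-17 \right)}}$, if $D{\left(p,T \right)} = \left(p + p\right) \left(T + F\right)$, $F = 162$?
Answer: $- \frac{353451}{334888} \approx -1.0554$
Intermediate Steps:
$D{\left(p,T \right)} = 2 p \left(162 + T\right)$ ($D{\left(p,T \right)} = \left(p + p\right) \left(T + 162\right) = 2 p \left(162 + T\right)$)
$\frac{8574}{-41861} - \frac{40455}{D{\left(164,-17 \right)}} = \frac{8574}{-41861} - \frac{40455}{2 \cdot 164 \left(162 - 17\right)} = 8574 \left(- \frac{1}{41861}\right) - \frac{40455}{2 \cdot 164 \cdot 145} = - \frac{8574}{41861} - \frac{40455}{47560} = - \frac{8574}{41861} - \frac{279}{328} = - \frac{353451}{334888}$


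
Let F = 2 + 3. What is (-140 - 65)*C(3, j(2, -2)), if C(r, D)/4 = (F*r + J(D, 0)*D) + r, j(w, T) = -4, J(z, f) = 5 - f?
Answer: 1640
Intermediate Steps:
F = 5
C(r, D) = 20*D + 24*r (C(r, D) = 4*((5*r + (5 - 1*0)*D) + r) = 4*((5*r + (5 + 0)*D) + r) = 4*((5*r + 5*D) + r) = 4*((5*D + 5*r) + r) = 4*(5*D + 6*r) = 20*D + 24*r)
(-140 - 65)*C(3, j(2, -2)) = (-140 - 65)*(20*(-4) + 24*3) = -205*(-80 + 72) = -205*(-8) = 1640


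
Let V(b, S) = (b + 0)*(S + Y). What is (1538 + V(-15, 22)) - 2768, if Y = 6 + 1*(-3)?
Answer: -1605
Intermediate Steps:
Y = 3 (Y = 6 - 3 = 3)
V(b, S) = b*(3 + S) (V(b, S) = (b + 0)*(S + 3) = b*(3 + S))
(1538 + V(-15, 22)) - 2768 = (1538 - 15*(3 + 22)) - 2768 = (1538 - 15*25) - 2768 = (1538 - 375) - 2768 = 1163 - 2768 = -1605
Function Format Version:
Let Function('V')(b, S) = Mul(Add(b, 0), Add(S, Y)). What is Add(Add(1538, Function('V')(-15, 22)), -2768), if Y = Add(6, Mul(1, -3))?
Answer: -1605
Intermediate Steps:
Y = 3 (Y = Add(6, -3) = 3)
Function('V')(b, S) = Mul(b, Add(3, S)) (Function('V')(b, S) = Mul(Add(b, 0), Add(S, 3)) = Mul(b, Add(3, S)))
Add(Add(1538, Function('V')(-15, 22)), -2768) = Add(Add(1538, Mul(-15, Add(3, 22))), -2768) = Add(Add(1538, Mul(-15, 25)), -2768) = Add(Add(1538, -375), -2768) = Add(1163, -2768) = -1605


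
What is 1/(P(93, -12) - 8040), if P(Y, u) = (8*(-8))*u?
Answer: -1/7272 ≈ -0.00013751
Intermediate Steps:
P(Y, u) = -64*u
1/(P(93, -12) - 8040) = 1/(-64*(-12) - 8040) = 1/(768 - 8040) = 1/(-7272) = -1/7272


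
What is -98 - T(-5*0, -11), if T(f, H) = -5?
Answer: -93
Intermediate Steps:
-98 - T(-5*0, -11) = -98 - 1*(-5) = -98 + 5 = -93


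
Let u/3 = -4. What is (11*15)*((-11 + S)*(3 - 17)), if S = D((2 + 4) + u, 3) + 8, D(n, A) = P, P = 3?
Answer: 0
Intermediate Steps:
u = -12 (u = 3*(-4) = -12)
D(n, A) = 3
S = 11 (S = 3 + 8 = 11)
(11*15)*((-11 + S)*(3 - 17)) = (11*15)*((-11 + 11)*(3 - 17)) = 165*(0*(-14)) = 165*0 = 0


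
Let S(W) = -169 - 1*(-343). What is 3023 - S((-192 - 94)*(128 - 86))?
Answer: 2849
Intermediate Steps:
S(W) = 174 (S(W) = -169 + 343 = 174)
3023 - S((-192 - 94)*(128 - 86)) = 3023 - 1*174 = 3023 - 174 = 2849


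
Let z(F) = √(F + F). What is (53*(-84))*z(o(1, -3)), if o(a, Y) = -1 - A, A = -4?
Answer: -4452*√6 ≈ -10905.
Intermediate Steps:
o(a, Y) = 3 (o(a, Y) = -1 - 1*(-4) = -1 + 4 = 3)
z(F) = √2*√F (z(F) = √(2*F) = √2*√F)
(53*(-84))*z(o(1, -3)) = (53*(-84))*(√2*√3) = -4452*√6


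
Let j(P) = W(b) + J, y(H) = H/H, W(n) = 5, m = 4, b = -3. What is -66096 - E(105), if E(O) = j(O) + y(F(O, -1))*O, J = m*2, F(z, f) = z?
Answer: -66214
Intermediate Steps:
J = 8 (J = 4*2 = 8)
y(H) = 1
j(P) = 13 (j(P) = 5 + 8 = 13)
E(O) = 13 + O (E(O) = 13 + 1*O = 13 + O)
-66096 - E(105) = -66096 - (13 + 105) = -66096 - 1*118 = -66096 - 118 = -66214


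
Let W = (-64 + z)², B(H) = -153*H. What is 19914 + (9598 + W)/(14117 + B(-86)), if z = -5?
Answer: 543168709/27275 ≈ 19915.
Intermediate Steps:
W = 4761 (W = (-64 - 5)² = (-69)² = 4761)
19914 + (9598 + W)/(14117 + B(-86)) = 19914 + (9598 + 4761)/(14117 - 153*(-86)) = 19914 + 14359/(14117 + 13158) = 19914 + 14359/27275 = 543168709/27275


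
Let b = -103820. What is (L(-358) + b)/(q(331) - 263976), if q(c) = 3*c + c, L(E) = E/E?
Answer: 103819/262652 ≈ 0.39527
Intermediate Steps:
L(E) = 1
q(c) = 4*c
(L(-358) + b)/(q(331) - 263976) = (1 - 103820)/(4*331 - 263976) = -103819/(1324 - 263976) = -103819/(-262652) = -103819*(-1/262652) = 103819/262652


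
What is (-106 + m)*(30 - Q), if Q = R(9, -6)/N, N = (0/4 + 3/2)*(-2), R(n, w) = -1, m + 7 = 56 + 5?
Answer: -4628/3 ≈ -1542.7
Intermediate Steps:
m = 54 (m = -7 + (56 + 5) = -7 + 61 = 54)
N = -3 (N = (0*(¼) + 3*(½))*(-2) = (0 + 3/2)*(-2) = (3/2)*(-2) = -3)
Q = ⅓ (Q = -1/(-3) = -1*(-⅓) = ⅓ ≈ 0.33333)
(-106 + m)*(30 - Q) = (-106 + 54)*(30 - 1*⅓) = -52*(30 - ⅓) = -52*89/3 = -4628/3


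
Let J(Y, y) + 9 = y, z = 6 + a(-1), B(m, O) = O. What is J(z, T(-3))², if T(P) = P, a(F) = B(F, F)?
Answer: 144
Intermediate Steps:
a(F) = F
z = 5 (z = 6 - 1 = 5)
J(Y, y) = -9 + y
J(z, T(-3))² = (-9 - 3)² = (-12)² = 144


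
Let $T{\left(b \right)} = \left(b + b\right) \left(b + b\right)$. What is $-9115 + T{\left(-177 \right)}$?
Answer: $116201$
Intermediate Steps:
$T{\left(b \right)} = 4 b^{2}$ ($T{\left(b \right)} = 2 b 2 b = 4 b^{2}$)
$-9115 + T{\left(-177 \right)} = -9115 + 4 \left(-177\right)^{2} = -9115 + 4 \cdot 31329 = -9115 + 125316 = 116201$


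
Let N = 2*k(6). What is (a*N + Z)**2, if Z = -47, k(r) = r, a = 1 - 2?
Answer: 3481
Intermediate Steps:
a = -1
N = 12 (N = 2*6 = 12)
(a*N + Z)**2 = (-1*12 - 47)**2 = (-12 - 47)**2 = (-59)**2 = 3481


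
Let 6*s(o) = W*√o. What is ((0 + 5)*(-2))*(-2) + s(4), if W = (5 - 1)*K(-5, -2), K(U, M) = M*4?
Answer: 28/3 ≈ 9.3333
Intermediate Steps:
K(U, M) = 4*M
W = -32 (W = (5 - 1)*(4*(-2)) = 4*(-8) = -32)
s(o) = -16*√o/3 (s(o) = (-32*√o)/6 = -16*√o/3)
((0 + 5)*(-2))*(-2) + s(4) = ((0 + 5)*(-2))*(-2) - 16*√4/3 = (5*(-2))*(-2) - 16/3*2 = -10*(-2) - 32/3 = 20 - 32/3 = 28/3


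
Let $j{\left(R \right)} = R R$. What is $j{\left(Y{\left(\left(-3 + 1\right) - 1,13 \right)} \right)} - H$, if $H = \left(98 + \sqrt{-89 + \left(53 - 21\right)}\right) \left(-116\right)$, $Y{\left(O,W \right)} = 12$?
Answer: $11512 + 116 i \sqrt{57} \approx 11512.0 + 875.78 i$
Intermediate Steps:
$j{\left(R \right)} = R^{2}$
$H = -11368 - 116 i \sqrt{57}$ ($H = \left(98 + \sqrt{-89 + \left(53 - 21\right)}\right) \left(-116\right) = \left(98 + \sqrt{-89 + 32}\right) \left(-116\right) = \left(98 + \sqrt{-57}\right) \left(-116\right) = \left(98 + i \sqrt{57}\right) \left(-116\right) = -11368 - 116 i \sqrt{57} \approx -11368.0 - 875.78 i$)
$j{\left(Y{\left(\left(-3 + 1\right) - 1,13 \right)} \right)} - H = 12^{2} - \left(-11368 - 116 i \sqrt{57}\right) = 144 + \left(11368 + 116 i \sqrt{57}\right) = 11512 + 116 i \sqrt{57}$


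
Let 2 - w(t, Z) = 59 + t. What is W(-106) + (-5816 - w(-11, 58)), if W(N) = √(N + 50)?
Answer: -5770 + 2*I*√14 ≈ -5770.0 + 7.4833*I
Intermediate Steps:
W(N) = √(50 + N)
w(t, Z) = -57 - t (w(t, Z) = 2 - (59 + t) = 2 + (-59 - t) = -57 - t)
W(-106) + (-5816 - w(-11, 58)) = √(50 - 106) + (-5816 - (-57 - 1*(-11))) = √(-56) + (-5816 - (-57 + 11)) = 2*I*√14 + (-5816 - 1*(-46)) = 2*I*√14 + (-5816 + 46) = 2*I*√14 - 5770 = -5770 + 2*I*√14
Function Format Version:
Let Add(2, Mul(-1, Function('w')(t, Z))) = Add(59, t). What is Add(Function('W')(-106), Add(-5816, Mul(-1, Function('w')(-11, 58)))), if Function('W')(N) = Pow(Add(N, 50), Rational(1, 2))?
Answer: Add(-5770, Mul(2, I, Pow(14, Rational(1, 2)))) ≈ Add(-5770.0, Mul(7.4833, I))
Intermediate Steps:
Function('W')(N) = Pow(Add(50, N), Rational(1, 2))
Function('w')(t, Z) = Add(-57, Mul(-1, t)) (Function('w')(t, Z) = Add(2, Mul(-1, Add(59, t))) = Add(2, Add(-59, Mul(-1, t))) = Add(-57, Mul(-1, t)))
Add(Function('W')(-106), Add(-5816, Mul(-1, Function('w')(-11, 58)))) = Add(Pow(Add(50, -106), Rational(1, 2)), Add(-5816, Mul(-1, Add(-57, Mul(-1, -11))))) = Add(Pow(-56, Rational(1, 2)), Add(-5816, Mul(-1, Add(-57, 11)))) = Add(Mul(2, I, Pow(14, Rational(1, 2))), Add(-5816, Mul(-1, -46))) = Add(Mul(2, I, Pow(14, Rational(1, 2))), Add(-5816, 46)) = Add(Mul(2, I, Pow(14, Rational(1, 2))), -5770) = Add(-5770, Mul(2, I, Pow(14, Rational(1, 2))))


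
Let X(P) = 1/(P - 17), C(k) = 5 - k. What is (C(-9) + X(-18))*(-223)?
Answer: -109047/35 ≈ -3115.6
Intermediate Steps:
X(P) = 1/(-17 + P)
(C(-9) + X(-18))*(-223) = ((5 - 1*(-9)) + 1/(-17 - 18))*(-223) = ((5 + 9) + 1/(-35))*(-223) = (14 - 1/35)*(-223) = (489/35)*(-223) = -109047/35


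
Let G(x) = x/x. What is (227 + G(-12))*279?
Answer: 63612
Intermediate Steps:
G(x) = 1
(227 + G(-12))*279 = (227 + 1)*279 = 228*279 = 63612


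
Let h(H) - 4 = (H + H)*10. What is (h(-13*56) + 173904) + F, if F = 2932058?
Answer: 3091406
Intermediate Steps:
h(H) = 4 + 20*H (h(H) = 4 + (H + H)*10 = 4 + (2*H)*10 = 4 + 20*H)
(h(-13*56) + 173904) + F = ((4 + 20*(-13*56)) + 173904) + 2932058 = ((4 + 20*(-728)) + 173904) + 2932058 = ((4 - 14560) + 173904) + 2932058 = (-14556 + 173904) + 2932058 = 159348 + 2932058 = 3091406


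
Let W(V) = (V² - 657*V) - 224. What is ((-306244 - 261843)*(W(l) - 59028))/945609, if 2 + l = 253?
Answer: 91551764746/945609 ≈ 96818.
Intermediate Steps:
l = 251 (l = -2 + 253 = 251)
W(V) = -224 + V² - 657*V
((-306244 - 261843)*(W(l) - 59028))/945609 = ((-306244 - 261843)*((-224 + 251² - 657*251) - 59028))/945609 = -568087*((-224 + 63001 - 164907) - 59028)*(1/945609) = -568087*(-102130 - 59028)*(1/945609) = -568087*(-161158)*(1/945609) = 91551764746*(1/945609) = 91551764746/945609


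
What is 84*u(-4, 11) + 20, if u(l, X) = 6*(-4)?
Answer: -1996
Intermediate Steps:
u(l, X) = -24
84*u(-4, 11) + 20 = 84*(-24) + 20 = -2016 + 20 = -1996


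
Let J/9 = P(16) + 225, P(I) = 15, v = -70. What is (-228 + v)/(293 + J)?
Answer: -298/2453 ≈ -0.12148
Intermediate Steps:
J = 2160 (J = 9*(15 + 225) = 9*240 = 2160)
(-228 + v)/(293 + J) = (-228 - 70)/(293 + 2160) = -298/2453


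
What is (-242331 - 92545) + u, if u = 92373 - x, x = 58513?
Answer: -301016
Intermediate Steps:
u = 33860 (u = 92373 - 1*58513 = 92373 - 58513 = 33860)
(-242331 - 92545) + u = (-242331 - 92545) + 33860 = -334876 + 33860 = -301016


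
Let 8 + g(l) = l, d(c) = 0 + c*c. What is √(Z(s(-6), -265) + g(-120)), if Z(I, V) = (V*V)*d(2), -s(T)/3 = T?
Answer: 2*√70193 ≈ 529.88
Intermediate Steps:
s(T) = -3*T
d(c) = c² (d(c) = 0 + c² = c²)
g(l) = -8 + l
Z(I, V) = 4*V² (Z(I, V) = (V*V)*2² = V²*4 = 4*V²)
√(Z(s(-6), -265) + g(-120)) = √(4*(-265)² + (-8 - 120)) = √(4*70225 - 128) = √(280900 - 128) = √280772 = 2*√70193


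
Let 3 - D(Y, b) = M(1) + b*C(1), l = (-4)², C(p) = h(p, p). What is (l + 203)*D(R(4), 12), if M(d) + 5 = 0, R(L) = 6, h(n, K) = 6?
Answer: -14016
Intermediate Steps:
C(p) = 6
M(d) = -5 (M(d) = -5 + 0 = -5)
l = 16
D(Y, b) = 8 - 6*b (D(Y, b) = 3 - (-5 + b*6) = 3 - (-5 + 6*b) = 3 + (5 - 6*b) = 8 - 6*b)
(l + 203)*D(R(4), 12) = (16 + 203)*(8 - 6*12) = 219*(8 - 72) = 219*(-64) = -14016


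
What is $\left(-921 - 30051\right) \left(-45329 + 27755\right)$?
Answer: $544301928$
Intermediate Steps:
$\left(-921 - 30051\right) \left(-45329 + 27755\right) = \left(-30972\right) \left(-17574\right) = 544301928$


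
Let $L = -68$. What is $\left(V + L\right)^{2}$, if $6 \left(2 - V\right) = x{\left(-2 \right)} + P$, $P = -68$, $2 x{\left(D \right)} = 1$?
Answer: $\frac{47961}{16} \approx 2997.6$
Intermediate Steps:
$x{\left(D \right)} = \frac{1}{2}$ ($x{\left(D \right)} = \frac{1}{2} \cdot 1 = \frac{1}{2}$)
$V = \frac{53}{4}$ ($V = 2 - \frac{\frac{1}{2} - 68}{6} = 2 - - \frac{45}{4} = 2 + \frac{45}{4} = \frac{53}{4} \approx 13.25$)
$\left(V + L\right)^{2} = \left(\frac{53}{4} - 68\right)^{2} = \left(- \frac{219}{4}\right)^{2} = \frac{47961}{16}$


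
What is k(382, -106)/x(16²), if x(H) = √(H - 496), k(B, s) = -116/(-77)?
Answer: -29*I*√15/1155 ≈ -0.097244*I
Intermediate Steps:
k(B, s) = 116/77 (k(B, s) = -116*(-1/77) = 116/77)
x(H) = √(-496 + H)
k(382, -106)/x(16²) = 116/(77*(√(-496 + 16²))) = 116/(77*(√(-496 + 256))) = 116/(77*(√(-240))) = 116/(77*((4*I*√15))) = 116*(-I*√15/60)/77 = -29*I*√15/1155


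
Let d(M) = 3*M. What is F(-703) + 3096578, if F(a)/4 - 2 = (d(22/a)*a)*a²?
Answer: 133567762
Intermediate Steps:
F(a) = 8 + 264*a² (F(a) = 8 + 4*(((3*(22/a))*a)*a²) = 8 + 4*(((66/a)*a)*a²) = 8 + 4*(66*a²) = 8 + 264*a²)
F(-703) + 3096578 = (8 + 264*(-703)²) + 3096578 = (8 + 264*494209) + 3096578 = (8 + 130471176) + 3096578 = 130471184 + 3096578 = 133567762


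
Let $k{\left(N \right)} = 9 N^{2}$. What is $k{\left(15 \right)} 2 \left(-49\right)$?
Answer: $-198450$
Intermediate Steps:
$k{\left(15 \right)} 2 \left(-49\right) = 9 \cdot 15^{2} \cdot 2 \left(-49\right) = 9 \cdot 225 \left(-98\right) = 2025 \left(-98\right) = -198450$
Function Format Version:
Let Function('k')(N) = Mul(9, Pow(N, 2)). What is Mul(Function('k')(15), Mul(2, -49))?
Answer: -198450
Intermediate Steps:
Mul(Function('k')(15), Mul(2, -49)) = Mul(Mul(9, Pow(15, 2)), Mul(2, -49)) = Mul(Mul(9, 225), -98) = Mul(2025, -98) = -198450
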